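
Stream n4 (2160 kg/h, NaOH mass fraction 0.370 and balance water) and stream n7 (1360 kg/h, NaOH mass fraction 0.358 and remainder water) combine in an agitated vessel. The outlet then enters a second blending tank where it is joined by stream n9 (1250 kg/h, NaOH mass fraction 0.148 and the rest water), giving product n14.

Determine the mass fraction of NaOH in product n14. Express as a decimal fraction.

0.308

Overall, product flow = 4770 kg/h.
NaOH in = 2160×0.370 + 1360×0.358 + 1250×0.148 = 1471.1 kg/h.
NaOH fraction in n14 = 0.308.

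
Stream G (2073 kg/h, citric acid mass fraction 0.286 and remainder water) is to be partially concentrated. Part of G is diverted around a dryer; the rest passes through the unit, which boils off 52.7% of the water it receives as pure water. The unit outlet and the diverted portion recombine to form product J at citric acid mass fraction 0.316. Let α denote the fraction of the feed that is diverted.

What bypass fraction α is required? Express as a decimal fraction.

0.748

All 2073×0.286 = 592.88 kg/h of citric acid reaches J, so J = 592.88/0.316 = 1876.2 kg/h and vapour = 196.8 kg/h.
The evaporator receives (1−α)·2073 of feed at 0.714 water and removes 0.527 of that water:
0.527×0.714×(1−α)×2073 = 196.8
(1−α) = 196.8/780.02 = 0.2523;  α = 0.7477.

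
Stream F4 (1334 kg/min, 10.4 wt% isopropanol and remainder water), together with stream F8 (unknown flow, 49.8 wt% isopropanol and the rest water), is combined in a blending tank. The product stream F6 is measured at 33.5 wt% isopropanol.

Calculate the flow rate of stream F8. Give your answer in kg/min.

1891 kg/min

Let F8 be the unknown flow. Total out = 1334 + F8.
isopropanol balance: 138.74 + 0.498·F8 = 0.335·(1334 + F8)
(0.498 − 0.335)·F8 = 0.335×1334 − 138.74 = 308.15
F8 = 308.15 / 0.163 = 1890.5 kg/min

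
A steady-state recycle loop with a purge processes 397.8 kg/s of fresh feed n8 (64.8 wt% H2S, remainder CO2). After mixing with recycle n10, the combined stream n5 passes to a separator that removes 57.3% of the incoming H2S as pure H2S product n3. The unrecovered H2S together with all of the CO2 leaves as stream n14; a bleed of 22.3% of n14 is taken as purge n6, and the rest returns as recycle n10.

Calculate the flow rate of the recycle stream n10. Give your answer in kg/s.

CO2 enters only via n8 and leaves only via the purge: 397.8×0.352 = 0.223×(CO2 in n14), and the separator passes all CO2, so CO2 in n5 = CO2 in n14 = 627.92 kg/s.
H2S in n5: m_A = 397.8×0.648 + (1−0.223)·(1−0.573)·m_A, so m_A = 257.77/0.6682 = 385.76 kg/s.
n14 = (1−0.573)×385.76 + 627.92 = 792.64 kg/s.
Recycle n10 = (1−0.223)×792.64 = 615.88 kg/s.

615.9 kg/s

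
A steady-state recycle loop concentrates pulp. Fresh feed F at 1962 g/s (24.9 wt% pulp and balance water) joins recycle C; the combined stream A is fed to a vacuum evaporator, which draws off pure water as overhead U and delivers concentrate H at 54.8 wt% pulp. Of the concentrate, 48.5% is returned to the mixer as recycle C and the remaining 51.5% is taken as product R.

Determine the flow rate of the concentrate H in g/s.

1731 g/s

Overall pulp balance (none leaves overhead): pulp in fresh feed = pulp in product, i.e. 1962×0.249 = (1−0.485)·H·0.548.
H = 488.54/(0.548×0.515) = 1731.1 g/s.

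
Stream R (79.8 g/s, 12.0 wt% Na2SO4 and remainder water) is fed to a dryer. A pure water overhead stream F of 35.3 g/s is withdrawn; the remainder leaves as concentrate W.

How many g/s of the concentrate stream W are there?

Concentrate = 79.8 − 35.3 = 44.5 g/s.

44.5 g/s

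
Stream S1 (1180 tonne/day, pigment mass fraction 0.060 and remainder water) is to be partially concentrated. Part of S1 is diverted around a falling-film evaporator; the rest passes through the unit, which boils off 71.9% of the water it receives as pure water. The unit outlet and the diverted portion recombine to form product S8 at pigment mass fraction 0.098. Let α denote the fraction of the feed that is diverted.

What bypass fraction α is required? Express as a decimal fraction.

0.426

All 1180×0.060 = 70.8 tonne/day of pigment reaches S8, so S8 = 70.8/0.098 = 722.45 tonne/day and vapour = 457.55 tonne/day.
The evaporator receives (1−α)·1180 of feed at 0.940 water and removes 0.719 of that water:
0.719×0.940×(1−α)×1180 = 457.55
(1−α) = 457.55/797.51 = 0.5737;  α = 0.4263.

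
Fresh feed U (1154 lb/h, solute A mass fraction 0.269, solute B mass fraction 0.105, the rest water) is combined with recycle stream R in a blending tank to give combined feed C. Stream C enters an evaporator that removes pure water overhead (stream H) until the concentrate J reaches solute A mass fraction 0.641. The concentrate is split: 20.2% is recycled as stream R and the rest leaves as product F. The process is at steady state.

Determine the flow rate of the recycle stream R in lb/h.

Overall solute A balance (none leaves overhead): solute A in fresh feed = solute A in product, i.e. 1154×0.269 = (1−0.202)·J·0.641.
J = 310.43/(0.641×0.798) = 606.87 lb/h.
Recycle R = 0.202×606.87 = 122.59 lb/h.

122.6 lb/h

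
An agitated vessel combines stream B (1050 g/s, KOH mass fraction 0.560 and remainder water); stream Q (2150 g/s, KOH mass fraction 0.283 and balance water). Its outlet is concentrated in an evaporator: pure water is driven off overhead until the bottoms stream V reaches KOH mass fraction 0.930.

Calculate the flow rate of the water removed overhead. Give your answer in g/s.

1913 g/s

KOH entering = 1050×0.560 + 2150×0.283 = 1196.4 g/s.
All KOH reports to V, so V = 1196.4/0.930 = 1286.5 g/s.
Total feed = 3200 g/s; overhead = 3200 − 1286.5 = 1913.5 g/s.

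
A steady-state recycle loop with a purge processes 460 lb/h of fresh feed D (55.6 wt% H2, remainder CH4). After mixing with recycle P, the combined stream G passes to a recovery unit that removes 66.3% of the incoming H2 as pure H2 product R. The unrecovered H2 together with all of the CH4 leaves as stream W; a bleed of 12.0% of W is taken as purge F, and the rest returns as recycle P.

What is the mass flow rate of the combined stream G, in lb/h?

CH4 enters only via D and leaves only via the purge: 460×0.444 = 0.120×(CH4 in W), and the recovery unit passes all CH4, so CH4 in G = CH4 in W = 1702 lb/h.
H2 in G: m_A = 460×0.556 + (1−0.120)·(1−0.663)·m_A, so m_A = 255.76/0.7034 = 363.58 lb/h.
G = 363.58 + 1702 = 2065.6 lb/h.

2066 lb/h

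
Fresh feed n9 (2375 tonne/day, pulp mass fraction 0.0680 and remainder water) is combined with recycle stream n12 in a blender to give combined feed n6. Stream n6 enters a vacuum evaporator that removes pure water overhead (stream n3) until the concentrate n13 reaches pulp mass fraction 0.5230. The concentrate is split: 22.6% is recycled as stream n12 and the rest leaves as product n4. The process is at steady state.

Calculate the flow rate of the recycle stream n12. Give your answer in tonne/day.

90.17 tonne/day

Overall pulp balance (none leaves overhead): pulp in fresh feed = pulp in product, i.e. 2375×0.068 = (1−0.226)·n13·0.523.
n13 = 161.5/(0.523×0.774) = 398.96 tonne/day.
Recycle n12 = 0.226×398.96 = 90.165 tonne/day.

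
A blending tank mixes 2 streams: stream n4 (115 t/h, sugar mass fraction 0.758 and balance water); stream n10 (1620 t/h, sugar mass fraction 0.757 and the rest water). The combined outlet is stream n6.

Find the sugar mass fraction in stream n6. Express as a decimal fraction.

0.757

Total flow out = 115 + 1620 = 1735 t/h.
sugar in = 115×0.758 + 1620×0.757 = 1313.5 t/h.
sugar mass fraction in n6 = 1313.5/1735 = 0.757.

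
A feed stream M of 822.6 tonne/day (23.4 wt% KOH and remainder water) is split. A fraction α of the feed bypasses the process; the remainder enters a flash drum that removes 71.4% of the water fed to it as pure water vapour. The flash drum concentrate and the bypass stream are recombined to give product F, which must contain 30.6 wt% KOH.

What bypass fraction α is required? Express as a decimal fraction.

All 822.6×0.234 = 192.49 tonne/day of KOH reaches F, so F = 192.49/0.306 = 629.05 tonne/day and vapour = 193.55 tonne/day.
The evaporator receives (1−α)·822.6 of feed at 0.766 water and removes 0.714 of that water:
0.714×0.766×(1−α)×822.6 = 193.55
(1−α) = 193.55/449.9 = 0.4302;  α = 0.5698.

0.570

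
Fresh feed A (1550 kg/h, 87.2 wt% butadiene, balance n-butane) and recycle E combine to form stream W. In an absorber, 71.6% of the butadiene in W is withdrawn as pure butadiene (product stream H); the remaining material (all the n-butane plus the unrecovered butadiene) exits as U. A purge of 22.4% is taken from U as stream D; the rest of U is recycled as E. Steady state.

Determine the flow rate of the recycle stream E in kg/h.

n-butane enters only via A and leaves only via the purge: 1550×0.128 = 0.224×(n-butane in U), and the absorber passes all n-butane, so n-butane in W = n-butane in U = 885.71 kg/h.
butadiene in W: m_A = 1550×0.872 + (1−0.224)·(1−0.716)·m_A, so m_A = 1351.6/0.7796 = 1733.7 kg/h.
U = (1−0.716)×1733.7 + 885.71 = 1378.1 kg/h.
Recycle E = (1−0.224)×1378.1 = 1069.4 kg/h.

1069 kg/h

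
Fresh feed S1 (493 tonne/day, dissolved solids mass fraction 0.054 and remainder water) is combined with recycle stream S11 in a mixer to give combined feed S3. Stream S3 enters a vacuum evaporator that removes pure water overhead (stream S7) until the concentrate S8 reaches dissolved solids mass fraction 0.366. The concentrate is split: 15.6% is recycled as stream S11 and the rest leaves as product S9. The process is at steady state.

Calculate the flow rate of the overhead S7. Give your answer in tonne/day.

Overall dissolved solids balance (none leaves overhead): dissolved solids in fresh feed = dissolved solids in product, i.e. 493×0.054 = (1−0.156)·S8·0.366.
S8 = 26.622/(0.366×0.844) = 86.182 tonne/day.
Recycle S11 = 0.156×86.182 = 13.444 tonne/day.
Combined feed S3 = 493 + 13.444 = 506.44 tonne/day.
Overhead S7 = S3 − S8 = 506.44 − 86.182 = 420.26 tonne/day.

420.3 tonne/day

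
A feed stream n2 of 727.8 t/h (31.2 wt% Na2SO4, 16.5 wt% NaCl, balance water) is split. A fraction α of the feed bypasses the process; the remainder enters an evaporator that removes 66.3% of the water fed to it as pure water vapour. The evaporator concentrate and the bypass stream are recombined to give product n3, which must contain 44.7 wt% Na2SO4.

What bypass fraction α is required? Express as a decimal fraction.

All 727.8×0.312 = 227.07 t/h of Na2SO4 reaches n3, so n3 = 227.07/0.447 = 507.99 t/h and vapour = 219.81 t/h.
The evaporator receives (1−α)·727.8 of feed at 0.523 water and removes 0.663 of that water:
0.663×0.523×(1−α)×727.8 = 219.81
(1−α) = 219.81/252.36 = 0.8710;  α = 0.1290.

0.129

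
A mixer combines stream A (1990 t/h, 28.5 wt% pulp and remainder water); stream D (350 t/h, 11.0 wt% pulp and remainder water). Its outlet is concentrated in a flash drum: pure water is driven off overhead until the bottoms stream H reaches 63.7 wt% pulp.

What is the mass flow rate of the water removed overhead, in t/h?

1389 t/h

pulp entering = 1990×0.285 + 350×0.110 = 605.65 t/h.
All pulp reports to H, so H = 605.65/0.637 = 950.78 t/h.
Total feed = 2340 t/h; overhead = 2340 − 950.78 = 1389.2 t/h.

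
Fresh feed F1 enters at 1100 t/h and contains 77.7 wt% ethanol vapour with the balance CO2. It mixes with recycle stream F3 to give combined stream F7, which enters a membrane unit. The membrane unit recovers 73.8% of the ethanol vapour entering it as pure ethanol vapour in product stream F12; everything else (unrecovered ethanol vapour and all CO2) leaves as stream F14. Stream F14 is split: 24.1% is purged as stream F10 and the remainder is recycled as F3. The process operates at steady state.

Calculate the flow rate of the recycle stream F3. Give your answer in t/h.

CO2 enters only via F1 and leaves only via the purge: 1100×0.223 = 0.241×(CO2 in F14), and the membrane unit passes all CO2, so CO2 in F7 = CO2 in F14 = 1017.8 t/h.
ethanol vapour in F7: m_A = 1100×0.777 + (1−0.241)·(1−0.738)·m_A, so m_A = 854.7/0.8011 = 1066.9 t/h.
F14 = (1−0.738)×1066.9 + 1017.8 = 1297.4 t/h.
Recycle F3 = (1−0.241)×1297.4 = 984.69 t/h.

984.7 t/h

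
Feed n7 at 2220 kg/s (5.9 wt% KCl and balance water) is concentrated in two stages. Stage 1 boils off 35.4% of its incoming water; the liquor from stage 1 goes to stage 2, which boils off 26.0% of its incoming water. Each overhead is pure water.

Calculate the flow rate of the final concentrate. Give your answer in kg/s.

water in feed = 2220×0.941 = 2089 kg/s.
After stage 1: water left = (1−0.354)×2089 = 1349.5; stream total = 1480.5 kg/s.
After stage 2: water left = (1−0.260)×1349.5 = 998.64; final concentrate = 1129.6 kg/s.

1130 kg/s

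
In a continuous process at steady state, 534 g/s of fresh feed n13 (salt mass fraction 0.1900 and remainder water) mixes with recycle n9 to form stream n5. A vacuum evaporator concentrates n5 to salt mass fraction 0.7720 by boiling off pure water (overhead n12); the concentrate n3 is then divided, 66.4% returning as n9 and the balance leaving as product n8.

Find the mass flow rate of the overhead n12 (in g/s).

Overall salt balance (none leaves overhead): salt in fresh feed = salt in product, i.e. 534×0.190 = (1−0.664)·n3·0.772.
n3 = 101.46/(0.772×0.336) = 391.15 g/s.
Recycle n9 = 0.664×391.15 = 259.72 g/s.
Combined feed n5 = 534 + 259.72 = 793.72 g/s.
Overhead n12 = n5 − n3 = 793.72 − 391.15 = 402.58 g/s.

402.6 g/s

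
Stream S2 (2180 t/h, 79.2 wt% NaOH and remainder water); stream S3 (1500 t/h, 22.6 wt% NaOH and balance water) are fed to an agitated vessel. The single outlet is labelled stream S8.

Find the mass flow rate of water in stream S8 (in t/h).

1614 t/h

water out = water in = 2180×0.208 + 1500×0.774 = 1614.4 t/h.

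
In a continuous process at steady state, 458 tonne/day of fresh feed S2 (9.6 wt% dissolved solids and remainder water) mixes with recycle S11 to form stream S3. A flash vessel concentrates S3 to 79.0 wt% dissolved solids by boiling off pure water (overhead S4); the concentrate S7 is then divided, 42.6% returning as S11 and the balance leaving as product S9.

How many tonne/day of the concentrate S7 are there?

Overall dissolved solids balance (none leaves overhead): dissolved solids in fresh feed = dissolved solids in product, i.e. 458×0.096 = (1−0.426)·S7·0.790.
S7 = 43.968/(0.790×0.574) = 96.961 tonne/day.

96.96 tonne/day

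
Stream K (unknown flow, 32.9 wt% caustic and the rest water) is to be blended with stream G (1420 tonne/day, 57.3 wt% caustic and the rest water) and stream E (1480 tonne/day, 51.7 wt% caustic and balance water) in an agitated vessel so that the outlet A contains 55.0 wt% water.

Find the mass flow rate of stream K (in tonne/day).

Let K be the unknown flow. Total out = 2900 + K.
water balance: 1321.2 + 0.671·K = 0.550·(2900 + K)
(0.671 − 0.550)·K = 0.550×2900 − 1321.2 = 273.82
K = 273.82 / 0.121 = 2263 tonne/day

2263 tonne/day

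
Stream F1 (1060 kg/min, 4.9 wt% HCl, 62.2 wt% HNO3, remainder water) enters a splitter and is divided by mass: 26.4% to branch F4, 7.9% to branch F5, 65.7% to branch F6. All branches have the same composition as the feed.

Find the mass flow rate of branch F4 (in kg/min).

Branch F4 flow = 0.264×1060 = 279.84 kg/min.

279.8 kg/min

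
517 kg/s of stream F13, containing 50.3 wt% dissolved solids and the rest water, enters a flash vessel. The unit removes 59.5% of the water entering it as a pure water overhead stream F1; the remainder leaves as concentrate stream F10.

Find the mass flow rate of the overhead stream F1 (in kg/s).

water entering = 517×0.497 = 256.95 kg/s; overhead removed = 0.595×256.95 = 152.88 kg/s.

152.9 kg/s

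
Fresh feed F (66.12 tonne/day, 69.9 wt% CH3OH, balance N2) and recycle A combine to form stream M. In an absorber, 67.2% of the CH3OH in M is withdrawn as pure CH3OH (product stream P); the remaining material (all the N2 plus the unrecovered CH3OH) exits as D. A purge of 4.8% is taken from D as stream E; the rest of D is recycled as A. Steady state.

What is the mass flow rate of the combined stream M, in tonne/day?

481.8 tonne/day

N2 enters only via F and leaves only via the purge: 66.12×0.301 = 0.048×(N2 in D), and the absorber passes all N2, so N2 in M = N2 in D = 414.63 tonne/day.
CH3OH in M: m_A = 66.12×0.699 + (1−0.048)·(1−0.672)·m_A, so m_A = 46.218/0.6877 = 67.202 tonne/day.
M = 67.202 + 414.63 = 481.83 tonne/day.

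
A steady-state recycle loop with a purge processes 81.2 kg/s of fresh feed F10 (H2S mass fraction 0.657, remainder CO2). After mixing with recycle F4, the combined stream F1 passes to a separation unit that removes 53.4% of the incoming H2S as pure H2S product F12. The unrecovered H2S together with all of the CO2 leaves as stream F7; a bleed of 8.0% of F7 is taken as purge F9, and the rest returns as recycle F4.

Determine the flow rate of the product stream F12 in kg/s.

H2S in F1: m_A = 81.2×0.657 + (1−0.080)·(1−0.534)·m_A, so m_A = 53.348/0.5713 = 93.384 kg/s.
Product F12 = 0.534×93.384 = 49.867 kg/s.

49.87 kg/s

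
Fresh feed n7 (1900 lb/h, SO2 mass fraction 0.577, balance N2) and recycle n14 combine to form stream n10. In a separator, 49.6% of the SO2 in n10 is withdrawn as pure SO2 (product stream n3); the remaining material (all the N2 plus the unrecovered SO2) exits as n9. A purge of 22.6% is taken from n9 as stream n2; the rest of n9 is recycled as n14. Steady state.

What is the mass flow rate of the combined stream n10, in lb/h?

N2 enters only via n7 and leaves only via the purge: 1900×0.423 = 0.226×(N2 in n9), and the separator passes all N2, so N2 in n10 = N2 in n9 = 3556.2 lb/h.
SO2 in n10: m_A = 1900×0.577 + (1−0.226)·(1−0.496)·m_A, so m_A = 1096.3/0.6099 = 1797.5 lb/h.
n10 = 1797.5 + 3556.2 = 5353.7 lb/h.

5354 lb/h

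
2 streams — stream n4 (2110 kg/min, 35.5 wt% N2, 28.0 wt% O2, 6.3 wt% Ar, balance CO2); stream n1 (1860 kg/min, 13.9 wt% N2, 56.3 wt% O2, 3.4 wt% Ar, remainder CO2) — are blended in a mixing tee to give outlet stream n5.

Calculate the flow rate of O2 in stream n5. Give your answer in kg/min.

O2 out = O2 in = 2110×0.280 + 1860×0.563 = 1638 kg/min.

1638 kg/min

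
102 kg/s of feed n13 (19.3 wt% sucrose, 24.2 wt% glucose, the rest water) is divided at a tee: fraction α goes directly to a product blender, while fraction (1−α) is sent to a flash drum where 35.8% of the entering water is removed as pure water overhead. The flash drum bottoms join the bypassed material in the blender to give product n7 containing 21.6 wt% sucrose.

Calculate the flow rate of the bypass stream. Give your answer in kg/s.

48.3 kg/s

All 102×0.193 = 19.686 kg/s of sucrose reaches n7, so n7 = 19.686/0.216 = 91.139 kg/s and vapour = 10.861 kg/s.
The evaporator receives (1−α)·102 of feed at 0.565 water and removes 0.358 of that water:
0.358×0.565×(1−α)×102 = 10.861
(1−α) = 10.861/20.632 = 0.5264;  α = 0.4736.
Bypass flow = 0.4736×102 = 48.304 kg/s.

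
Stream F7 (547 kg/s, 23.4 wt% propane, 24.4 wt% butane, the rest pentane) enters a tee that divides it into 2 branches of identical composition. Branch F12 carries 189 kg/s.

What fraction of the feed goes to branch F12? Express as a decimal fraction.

Fraction to F12 = 189/547 = 0.3455.

0.346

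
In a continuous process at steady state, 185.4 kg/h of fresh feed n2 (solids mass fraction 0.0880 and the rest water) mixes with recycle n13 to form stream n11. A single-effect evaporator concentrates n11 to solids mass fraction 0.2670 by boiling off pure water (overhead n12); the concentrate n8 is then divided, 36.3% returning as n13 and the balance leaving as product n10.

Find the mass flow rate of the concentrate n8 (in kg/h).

Overall solids balance (none leaves overhead): solids in fresh feed = solids in product, i.e. 185.4×0.088 = (1−0.363)·n8·0.267.
n8 = 16.315/(0.267×0.637) = 95.927 kg/h.

95.93 kg/h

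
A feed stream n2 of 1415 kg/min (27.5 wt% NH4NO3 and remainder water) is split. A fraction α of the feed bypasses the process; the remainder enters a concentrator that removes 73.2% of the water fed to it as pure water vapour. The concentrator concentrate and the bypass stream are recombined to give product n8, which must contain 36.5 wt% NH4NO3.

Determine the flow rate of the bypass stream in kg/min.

757.6 kg/min

All 1415×0.275 = 389.13 kg/min of NH4NO3 reaches n8, so n8 = 389.13/0.365 = 1066.1 kg/min and vapour = 348.9 kg/min.
The evaporator receives (1−α)·1415 of feed at 0.725 water and removes 0.732 of that water:
0.732×0.725×(1−α)×1415 = 348.9
(1−α) = 348.9/750.94 = 0.4646;  α = 0.5354.
Bypass flow = 0.5354×1415 = 757.56 kg/min.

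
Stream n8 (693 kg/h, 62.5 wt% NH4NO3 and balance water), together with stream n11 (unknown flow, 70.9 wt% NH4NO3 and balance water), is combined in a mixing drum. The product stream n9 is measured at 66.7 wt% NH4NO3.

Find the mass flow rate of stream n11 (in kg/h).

Let n11 be the unknown flow. Total out = 693 + n11.
NH4NO3 balance: 433.12 + 0.709·n11 = 0.667·(693 + n11)
(0.709 − 0.667)·n11 = 0.667×693 − 433.12 = 29.106
n11 = 29.106 / 0.042 = 693 kg/h

693 kg/h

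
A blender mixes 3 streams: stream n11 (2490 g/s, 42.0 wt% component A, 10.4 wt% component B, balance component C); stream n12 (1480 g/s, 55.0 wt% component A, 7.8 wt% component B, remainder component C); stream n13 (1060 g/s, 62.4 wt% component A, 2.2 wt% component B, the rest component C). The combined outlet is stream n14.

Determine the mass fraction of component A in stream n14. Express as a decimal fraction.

Total flow out = 2490 + 1480 + 1060 = 5030 g/s.
component A in = 2490×0.420 + 1480×0.550 + 1060×0.624 = 2521.2 g/s.
component A mass fraction in n14 = 2521.2/5030 = 0.501.

0.501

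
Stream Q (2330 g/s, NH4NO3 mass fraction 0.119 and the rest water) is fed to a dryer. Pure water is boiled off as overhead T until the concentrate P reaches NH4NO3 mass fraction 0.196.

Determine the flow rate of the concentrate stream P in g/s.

1415 g/s

NH4NO3 is conserved: 2330×0.119 = 277.27 g/s all reports to the concentrate.
Concentrate = 277.27/(target fraction) = 1414.6 g/s.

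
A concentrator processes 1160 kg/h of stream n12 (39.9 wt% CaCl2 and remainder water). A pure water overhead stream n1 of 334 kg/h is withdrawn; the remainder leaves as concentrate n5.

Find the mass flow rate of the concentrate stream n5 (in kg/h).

826 kg/h

Concentrate = 1160 − 334 = 826 kg/h.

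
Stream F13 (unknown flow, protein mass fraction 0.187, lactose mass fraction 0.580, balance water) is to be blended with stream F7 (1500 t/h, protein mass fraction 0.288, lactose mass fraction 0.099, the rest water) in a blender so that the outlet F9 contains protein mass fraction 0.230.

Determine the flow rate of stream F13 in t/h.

2023 t/h

Let F13 be the unknown flow. Total out = 1500 + F13.
protein balance: 432 + 0.187·F13 = 0.230·(1500 + F13)
(0.187 − 0.230)·F13 = 0.230×1500 − 432 = -87
F13 = -87 / -0.043 = 2023.3 t/h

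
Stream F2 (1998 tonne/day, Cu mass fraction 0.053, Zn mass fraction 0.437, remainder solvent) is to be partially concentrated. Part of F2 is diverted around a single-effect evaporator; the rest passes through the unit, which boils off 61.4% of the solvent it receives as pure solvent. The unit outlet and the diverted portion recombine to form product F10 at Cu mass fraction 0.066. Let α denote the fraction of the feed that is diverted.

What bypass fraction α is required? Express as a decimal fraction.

All 1998×0.053 = 105.89 tonne/day of Cu reaches F10, so F10 = 105.89/0.066 = 1604.5 tonne/day and vapour = 393.55 tonne/day.
The evaporator receives (1−α)·1998 of feed at 0.510 solvent and removes 0.614 of that solvent:
0.614×0.510×(1−α)×1998 = 393.55
(1−α) = 393.55/625.65 = 0.6290;  α = 0.3710.

0.371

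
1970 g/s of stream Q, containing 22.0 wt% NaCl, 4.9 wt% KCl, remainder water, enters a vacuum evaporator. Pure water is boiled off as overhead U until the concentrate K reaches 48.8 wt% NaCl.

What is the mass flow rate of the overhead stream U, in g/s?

NaCl is conserved: 1970×0.220 = 433.4 g/s all reports to the concentrate.
Concentrate = 433.4/(target fraction) = 888.11 g/s.
Overhead = 1970 − 888.11 = 1081.9 g/s.

1082 g/s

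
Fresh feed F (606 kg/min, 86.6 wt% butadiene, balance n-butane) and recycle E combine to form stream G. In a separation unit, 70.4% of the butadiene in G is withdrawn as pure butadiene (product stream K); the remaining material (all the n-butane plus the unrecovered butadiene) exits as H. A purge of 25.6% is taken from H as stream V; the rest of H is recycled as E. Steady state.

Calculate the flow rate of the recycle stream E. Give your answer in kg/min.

384.2 kg/min

n-butane enters only via F and leaves only via the purge: 606×0.134 = 0.256×(n-butane in H), and the separation unit passes all n-butane, so n-butane in G = n-butane in H = 317.2 kg/min.
butadiene in G: m_A = 606×0.866 + (1−0.256)·(1−0.704)·m_A, so m_A = 524.8/0.7798 = 673.01 kg/min.
H = (1−0.704)×673.01 + 317.2 = 516.41 kg/min.
Recycle E = (1−0.256)×516.41 = 384.21 kg/min.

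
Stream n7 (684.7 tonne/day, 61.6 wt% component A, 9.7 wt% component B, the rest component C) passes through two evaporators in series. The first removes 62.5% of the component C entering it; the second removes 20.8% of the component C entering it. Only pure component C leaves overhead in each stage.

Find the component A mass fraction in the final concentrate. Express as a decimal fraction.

component C in feed = 684.7×0.287 = 196.51 tonne/day.
After stage 1: component C left = (1−0.625)×196.51 = 73.691; stream total = 561.88 tonne/day.
After stage 2: component C left = (1−0.208)×73.691 = 58.363; final concentrate = 546.55 tonne/day.
component A fraction = 421.78/546.55 = 0.7717.

0.7717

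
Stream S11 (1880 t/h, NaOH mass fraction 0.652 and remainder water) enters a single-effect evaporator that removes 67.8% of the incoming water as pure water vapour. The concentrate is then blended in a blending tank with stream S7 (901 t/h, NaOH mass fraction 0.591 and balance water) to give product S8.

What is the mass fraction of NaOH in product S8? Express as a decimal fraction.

0.752

Vapour removed = 0.678×0.348×1880 = 443.57 t/h; concentrate = 1436.4 t/h.
NaOH reaching the mixer = 1225.8 (from concentrate) + 901×0.591 = 1758.3 t/h.
Product flow = 1436.4 + 901 = 2337.4 t/h; NaOH fraction = 0.752.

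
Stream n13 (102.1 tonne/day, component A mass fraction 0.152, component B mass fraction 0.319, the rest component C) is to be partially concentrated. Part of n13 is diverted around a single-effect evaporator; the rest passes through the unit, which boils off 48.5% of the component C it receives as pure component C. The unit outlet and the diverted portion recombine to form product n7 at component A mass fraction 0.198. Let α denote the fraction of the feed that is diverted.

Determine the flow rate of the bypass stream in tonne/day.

All 102.1×0.152 = 15.519 tonne/day of component A reaches n7, so n7 = 15.519/0.198 = 78.38 tonne/day and vapour = 23.72 tonne/day.
The evaporator receives (1−α)·102.1 of feed at 0.529 component C and removes 0.485 of that component C:
0.485×0.529×(1−α)×102.1 = 23.72
(1−α) = 23.72/26.195 = 0.9055;  α = 0.0945.
Bypass flow = 0.0945×102.1 = 9.647 tonne/day.

9.647 tonne/day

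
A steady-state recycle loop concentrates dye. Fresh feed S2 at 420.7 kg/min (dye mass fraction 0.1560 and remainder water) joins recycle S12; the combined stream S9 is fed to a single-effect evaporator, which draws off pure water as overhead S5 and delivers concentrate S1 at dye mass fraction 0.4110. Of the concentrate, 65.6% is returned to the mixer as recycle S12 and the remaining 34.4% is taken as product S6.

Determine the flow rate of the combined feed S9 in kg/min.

Overall dye balance (none leaves overhead): dye in fresh feed = dye in product, i.e. 420.7×0.156 = (1−0.656)·S1·0.411.
S1 = 65.629/(0.411×0.344) = 464.19 kg/min.
Recycle S12 = 0.656×464.19 = 304.51 kg/min.
Combined feed S9 = 420.7 + 304.51 = 725.21 kg/min.

725.2 kg/min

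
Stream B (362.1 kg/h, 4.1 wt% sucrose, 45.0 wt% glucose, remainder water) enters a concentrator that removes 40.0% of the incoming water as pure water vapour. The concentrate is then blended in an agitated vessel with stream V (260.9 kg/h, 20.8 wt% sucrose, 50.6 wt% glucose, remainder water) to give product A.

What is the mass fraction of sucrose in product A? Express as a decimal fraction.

0.1258

Vapour removed = 0.400×0.509×362.1 = 73.724 kg/h; concentrate = 288.38 kg/h.
sucrose reaching the mixer = 14.846 (from concentrate) + 260.9×0.208 = 69.113 kg/h.
Product flow = 288.38 + 260.9 = 549.28 kg/h; sucrose fraction = 0.1258.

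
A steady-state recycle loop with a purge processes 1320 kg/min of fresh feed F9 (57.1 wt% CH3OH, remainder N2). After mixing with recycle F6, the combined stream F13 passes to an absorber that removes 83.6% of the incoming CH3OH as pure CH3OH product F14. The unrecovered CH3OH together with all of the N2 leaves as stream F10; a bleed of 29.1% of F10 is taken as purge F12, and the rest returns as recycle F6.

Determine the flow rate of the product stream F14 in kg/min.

CH3OH in F13: m_A = 1320×0.571 + (1−0.291)·(1−0.836)·m_A, so m_A = 753.72/0.8837 = 852.89 kg/min.
Product F14 = 0.836×852.89 = 713.02 kg/min.

713 kg/min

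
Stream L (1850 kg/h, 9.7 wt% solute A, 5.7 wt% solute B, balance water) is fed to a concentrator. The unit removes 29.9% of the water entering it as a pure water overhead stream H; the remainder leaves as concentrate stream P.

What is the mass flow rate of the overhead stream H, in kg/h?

water entering = 1850×0.846 = 1565.1 kg/h; overhead removed = 0.299×1565.1 = 467.96 kg/h.

468 kg/h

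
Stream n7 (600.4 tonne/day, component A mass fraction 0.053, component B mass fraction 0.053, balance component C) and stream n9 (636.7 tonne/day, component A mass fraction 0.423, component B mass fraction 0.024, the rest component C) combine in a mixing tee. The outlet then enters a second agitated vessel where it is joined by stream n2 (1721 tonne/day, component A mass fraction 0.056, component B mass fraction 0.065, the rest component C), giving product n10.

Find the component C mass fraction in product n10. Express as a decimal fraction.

Overall, product flow = 2958.1 tonne/day.
component C in = 600.4×0.894 + 636.7×0.553 + 1721×0.879 = 2401.6 tonne/day.
component C fraction in n10 = 0.812.

0.812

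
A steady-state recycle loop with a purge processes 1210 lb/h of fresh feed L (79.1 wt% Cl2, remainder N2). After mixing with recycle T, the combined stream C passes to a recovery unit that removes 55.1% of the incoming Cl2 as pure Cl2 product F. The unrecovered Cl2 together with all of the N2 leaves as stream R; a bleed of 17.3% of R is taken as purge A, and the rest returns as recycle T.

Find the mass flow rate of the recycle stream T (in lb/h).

1774 lb/h

N2 enters only via L and leaves only via the purge: 1210×0.209 = 0.173×(N2 in R), and the recovery unit passes all N2, so N2 in C = N2 in R = 1461.8 lb/h.
Cl2 in C: m_A = 1210×0.791 + (1−0.173)·(1−0.551)·m_A, so m_A = 957.11/0.6287 = 1522.4 lb/h.
R = (1−0.551)×1522.4 + 1461.8 = 2145.4 lb/h.
Recycle T = (1−0.173)×2145.4 = 1774.2 lb/h.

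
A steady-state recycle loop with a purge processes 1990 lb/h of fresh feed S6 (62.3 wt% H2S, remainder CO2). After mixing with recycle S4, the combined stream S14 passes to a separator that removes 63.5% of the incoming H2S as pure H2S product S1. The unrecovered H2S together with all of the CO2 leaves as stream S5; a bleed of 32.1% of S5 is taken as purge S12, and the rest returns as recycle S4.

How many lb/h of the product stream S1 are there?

1047 lb/h

H2S in S14: m_A = 1990×0.623 + (1−0.321)·(1−0.635)·m_A, so m_A = 1239.8/0.7522 = 1648.3 lb/h.
Product S1 = 0.635×1648.3 = 1046.7 lb/h.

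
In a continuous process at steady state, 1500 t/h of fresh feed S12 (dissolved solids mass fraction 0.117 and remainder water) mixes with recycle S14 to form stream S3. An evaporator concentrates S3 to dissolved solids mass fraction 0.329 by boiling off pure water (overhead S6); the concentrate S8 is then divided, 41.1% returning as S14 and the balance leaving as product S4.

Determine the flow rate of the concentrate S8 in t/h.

Overall dissolved solids balance (none leaves overhead): dissolved solids in fresh feed = dissolved solids in product, i.e. 1500×0.117 = (1−0.411)·S8·0.329.
S8 = 175.5/(0.329×0.589) = 905.66 t/h.

905.7 t/h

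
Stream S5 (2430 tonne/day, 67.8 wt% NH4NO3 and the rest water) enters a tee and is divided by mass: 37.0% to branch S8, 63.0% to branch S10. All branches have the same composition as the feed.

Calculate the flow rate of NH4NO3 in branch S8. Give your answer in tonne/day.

609.6 tonne/day

Branch S8 total = 0.370×2430 = 899.1 tonne/day.
NH4NO3 in S8 = 0.678×899.1 = 609.59 tonne/day.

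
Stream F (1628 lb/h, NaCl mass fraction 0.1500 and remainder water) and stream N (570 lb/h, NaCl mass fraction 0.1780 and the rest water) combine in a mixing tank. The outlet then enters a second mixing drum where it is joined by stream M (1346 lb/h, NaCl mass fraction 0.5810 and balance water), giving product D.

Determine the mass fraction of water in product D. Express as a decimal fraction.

0.6818

Overall, product flow = 3544 lb/h.
water in = 1628×0.850 + 570×0.822 + 1346×0.419 = 2416.3 lb/h.
water fraction in D = 0.6818.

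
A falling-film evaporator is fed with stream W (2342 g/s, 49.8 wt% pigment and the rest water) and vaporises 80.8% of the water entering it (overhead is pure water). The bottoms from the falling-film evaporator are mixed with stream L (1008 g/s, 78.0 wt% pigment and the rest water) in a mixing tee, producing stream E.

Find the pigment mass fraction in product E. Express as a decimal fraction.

Vapour removed = 0.808×0.502×2342 = 949.95 g/s; concentrate = 1392 g/s.
pigment reaching the mixer = 1166.3 (from concentrate) + 1008×0.780 = 1952.6 g/s.
Product flow = 1392 + 1008 = 2400 g/s; pigment fraction = 0.814.

0.814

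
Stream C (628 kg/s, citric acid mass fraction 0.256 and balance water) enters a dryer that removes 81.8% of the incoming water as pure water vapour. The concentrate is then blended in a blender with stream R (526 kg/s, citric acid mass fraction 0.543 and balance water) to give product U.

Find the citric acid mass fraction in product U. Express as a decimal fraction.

Vapour removed = 0.818×0.744×628 = 382.2 kg/s; concentrate = 245.8 kg/s.
citric acid reaching the mixer = 160.77 (from concentrate) + 526×0.543 = 446.39 kg/s.
Product flow = 245.8 + 526 = 771.8 kg/s; citric acid fraction = 0.578.

0.578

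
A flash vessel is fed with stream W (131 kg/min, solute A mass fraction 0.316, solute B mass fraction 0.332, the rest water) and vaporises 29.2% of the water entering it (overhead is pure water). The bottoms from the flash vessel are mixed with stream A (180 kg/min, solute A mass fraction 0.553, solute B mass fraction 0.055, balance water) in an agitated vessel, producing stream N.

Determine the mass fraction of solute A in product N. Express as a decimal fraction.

0.474

Vapour removed = 0.292×0.352×131 = 13.465 kg/min; concentrate = 117.54 kg/min.
solute A reaching the mixer = 41.396 (from concentrate) + 180×0.553 = 140.94 kg/min.
Product flow = 117.54 + 180 = 297.54 kg/min; solute A fraction = 0.474.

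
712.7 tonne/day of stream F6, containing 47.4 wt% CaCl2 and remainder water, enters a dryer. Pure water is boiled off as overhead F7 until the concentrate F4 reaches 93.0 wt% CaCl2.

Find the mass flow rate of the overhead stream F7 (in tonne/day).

CaCl2 is conserved: 712.7×0.474 = 337.82 tonne/day all reports to the concentrate.
Concentrate = 337.82/(target fraction) = 363.25 tonne/day.
Overhead = 712.7 − 363.25 = 349.45 tonne/day.

349.5 tonne/day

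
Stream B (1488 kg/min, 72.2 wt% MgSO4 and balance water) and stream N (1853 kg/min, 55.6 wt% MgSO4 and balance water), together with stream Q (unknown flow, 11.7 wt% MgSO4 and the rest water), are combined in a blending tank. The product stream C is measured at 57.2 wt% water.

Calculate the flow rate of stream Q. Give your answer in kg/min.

Let Q be the unknown flow. Total out = 3341 + Q.
water balance: 1236.4 + 0.883·Q = 0.572·(3341 + Q)
(0.883 − 0.572)·Q = 0.572×3341 − 1236.4 = 674.66
Q = 674.66 / 0.311 = 2169.3 kg/min

2169 kg/min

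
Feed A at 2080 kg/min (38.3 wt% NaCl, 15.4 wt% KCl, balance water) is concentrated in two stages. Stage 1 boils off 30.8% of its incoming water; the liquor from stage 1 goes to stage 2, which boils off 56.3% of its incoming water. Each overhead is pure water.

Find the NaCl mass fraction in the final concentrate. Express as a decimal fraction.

water in feed = 2080×0.463 = 963.04 kg/min.
After stage 1: water left = (1−0.308)×963.04 = 666.42; stream total = 1783.4 kg/min.
After stage 2: water left = (1−0.563)×666.42 = 291.23; final concentrate = 1408.2 kg/min.
NaCl fraction = 796.64/1408.2 = 0.566.

0.566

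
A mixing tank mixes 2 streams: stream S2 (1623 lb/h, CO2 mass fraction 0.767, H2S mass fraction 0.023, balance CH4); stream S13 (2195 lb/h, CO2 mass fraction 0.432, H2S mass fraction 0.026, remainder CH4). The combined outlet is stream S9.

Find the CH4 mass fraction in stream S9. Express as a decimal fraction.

0.401

Total flow out = 1623 + 2195 = 3818 lb/h.
CH4 in = 1623×0.210 + 2195×0.542 = 1530.5 lb/h.
CH4 mass fraction in S9 = 1530.5/3818 = 0.401.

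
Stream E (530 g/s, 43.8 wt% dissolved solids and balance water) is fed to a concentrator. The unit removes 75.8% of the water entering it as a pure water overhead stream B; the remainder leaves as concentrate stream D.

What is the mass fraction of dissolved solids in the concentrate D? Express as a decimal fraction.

0.7631

dissolved solids is not removed: 530×0.438 = 232.14 g/s of dissolved solids enters D.
water entering = 530×0.562 = 297.86 g/s; overhead removed = 0.758×297.86 = 225.78 g/s.
Concentrate = 530 − 225.78 = 304.22 g/s.
Mass fraction = 232.14/304.22 = 0.7631.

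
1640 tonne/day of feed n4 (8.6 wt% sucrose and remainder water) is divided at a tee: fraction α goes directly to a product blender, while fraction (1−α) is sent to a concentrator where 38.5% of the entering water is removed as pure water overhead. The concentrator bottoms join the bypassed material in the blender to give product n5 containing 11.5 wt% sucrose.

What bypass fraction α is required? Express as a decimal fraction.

All 1640×0.086 = 141.04 tonne/day of sucrose reaches n5, so n5 = 141.04/0.115 = 1226.4 tonne/day and vapour = 413.57 tonne/day.
The evaporator receives (1−α)·1640 of feed at 0.914 water and removes 0.385 of that water:
0.385×0.914×(1−α)×1640 = 413.57
(1−α) = 413.57/577.1 = 0.7166;  α = 0.2834.

0.283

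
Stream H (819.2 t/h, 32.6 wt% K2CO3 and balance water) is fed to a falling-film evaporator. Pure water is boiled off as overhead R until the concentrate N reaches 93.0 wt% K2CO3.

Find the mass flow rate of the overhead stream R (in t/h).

K2CO3 is conserved: 819.2×0.326 = 267.06 t/h all reports to the concentrate.
Concentrate = 267.06/(target fraction) = 287.16 t/h.
Overhead = 819.2 − 287.16 = 532.04 t/h.

532 t/h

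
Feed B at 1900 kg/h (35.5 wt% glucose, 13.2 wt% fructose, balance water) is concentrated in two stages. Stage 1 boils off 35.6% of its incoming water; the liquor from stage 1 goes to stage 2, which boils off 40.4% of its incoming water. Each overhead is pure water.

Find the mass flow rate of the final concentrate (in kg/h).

1299 kg/h

water in feed = 1900×0.513 = 974.7 kg/h.
After stage 1: water left = (1−0.356)×974.7 = 627.71; stream total = 1553 kg/h.
After stage 2: water left = (1−0.404)×627.71 = 374.11; final concentrate = 1299.4 kg/h.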